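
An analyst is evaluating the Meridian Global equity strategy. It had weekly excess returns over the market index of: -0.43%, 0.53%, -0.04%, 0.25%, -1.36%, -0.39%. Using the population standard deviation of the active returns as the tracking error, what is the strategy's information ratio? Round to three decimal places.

-0.398

Mean return r̄ = -1.440 / 6 = -0.2400%
Σ(r − r̄)² = (-0.43 − (-0.2400))² + (0.53 − (-0.2400))² + (-0.04 − (-0.2400))² + … = 2.1860
σ = √[2.1860 / 6] = 0.6036%
IR = r̄ / tracking error = -0.2400 / 0.6036 = -0.3976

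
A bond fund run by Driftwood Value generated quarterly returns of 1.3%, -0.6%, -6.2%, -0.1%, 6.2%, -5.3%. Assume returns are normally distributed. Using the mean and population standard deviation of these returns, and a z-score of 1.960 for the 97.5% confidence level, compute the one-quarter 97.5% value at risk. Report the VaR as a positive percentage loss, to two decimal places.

8.92

Mean return r̄ = -4.70 / 6 = -0.7833%
Σ(r − r̄)² = 103.3483; population σ = √(103.3483/6) = 4.1503%
VaR = −(r̄ − z·σ) = −(-0.7833 − 1.960 × 4.1503) = −(-8.9179) = 8.9179%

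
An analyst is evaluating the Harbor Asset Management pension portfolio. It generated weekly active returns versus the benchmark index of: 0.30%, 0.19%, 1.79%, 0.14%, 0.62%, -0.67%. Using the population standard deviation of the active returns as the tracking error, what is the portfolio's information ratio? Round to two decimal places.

Mean return r̄ = 2.370 / 6 = 0.3950%
Σ(r − r̄)² = (0.3 − 0.3950)² + (0.19 − 0.3950)² + … = 3.2470
σ = √[3.2470 / 6] = 0.7356%
IR = r̄ / tracking error = 0.3950 / 0.7356 = 0.5370

0.54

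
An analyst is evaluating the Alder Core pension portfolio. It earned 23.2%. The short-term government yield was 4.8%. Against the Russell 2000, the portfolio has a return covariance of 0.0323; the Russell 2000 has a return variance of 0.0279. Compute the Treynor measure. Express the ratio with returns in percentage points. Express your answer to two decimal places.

β = Cov / Var = 0.0323 / 0.0279 = 1.1577
Treynor = (Rp − Rf) / β = (23.2% − 4.8%) / 1.1577 = 18.40 / 1.1577 = 15.8936

15.89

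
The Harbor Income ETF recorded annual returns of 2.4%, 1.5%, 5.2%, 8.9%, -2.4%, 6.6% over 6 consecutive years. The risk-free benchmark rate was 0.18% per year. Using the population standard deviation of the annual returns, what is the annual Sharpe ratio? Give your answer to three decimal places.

0.955

r̄ = (2.4 + 1.5 + 5.2 + 8.9 − 2.4 + 6.6) / 6 = 3.7000%
Population std dev = √[81.4400 / 6] = 3.6842%
Sharpe = (r̄ − rf) / σ = (3.7000 − 0.18) / 3.6842 = 3.5200 / 3.6842 = 0.9554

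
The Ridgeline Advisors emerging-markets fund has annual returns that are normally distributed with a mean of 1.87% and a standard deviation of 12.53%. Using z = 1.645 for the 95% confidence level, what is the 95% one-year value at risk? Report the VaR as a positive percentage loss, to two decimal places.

18.74

VaR (as % loss) = −(μ − z·σ) = −(1.87% − 1.645 × 12.53%) = −(-18.74185%) = 18.74185%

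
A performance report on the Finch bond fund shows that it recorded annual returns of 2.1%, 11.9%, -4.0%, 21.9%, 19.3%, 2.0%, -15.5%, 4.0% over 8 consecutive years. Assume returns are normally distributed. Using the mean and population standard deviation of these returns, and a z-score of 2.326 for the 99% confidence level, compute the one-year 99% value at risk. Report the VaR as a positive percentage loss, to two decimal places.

21.52

Mean return r̄ = 41.70 / 8 = 5.2125%
Σ(r − r̄)² = 1057.0088; population σ = √(1057.0088/8) = 11.4946%
VaR = −(r̄ − z·σ) = −(5.2125 − 2.326 × 11.4946) = −(-21.5239) = 21.5239%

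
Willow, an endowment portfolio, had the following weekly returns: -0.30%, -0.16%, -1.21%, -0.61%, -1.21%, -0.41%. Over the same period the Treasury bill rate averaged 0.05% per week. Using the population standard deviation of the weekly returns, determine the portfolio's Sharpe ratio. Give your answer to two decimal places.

Mean return r̄ = -3.900 / 6 = -0.6500%
Σ(r − r̄)² = (-0.3 − (-0.6500))² + (-0.16 − (-0.6500))² + (-1.21 − (-0.6500))² + … = 1.0490
population σ = √(1.0490 / 6) = √0.1748 = 0.4181%
Sharpe = (r̄ − rf) / σ = (-0.6500 − 0.05) / 0.4181 = -0.7000 / 0.4181 = -1.6742

-1.67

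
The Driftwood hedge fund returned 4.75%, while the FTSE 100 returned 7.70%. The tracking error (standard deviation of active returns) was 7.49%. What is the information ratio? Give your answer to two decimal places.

IR = (Rp − Rb) / TE = (4.75% − 7.70%) / 7.49% = -2.95% / 7.49% = -0.3939

-0.39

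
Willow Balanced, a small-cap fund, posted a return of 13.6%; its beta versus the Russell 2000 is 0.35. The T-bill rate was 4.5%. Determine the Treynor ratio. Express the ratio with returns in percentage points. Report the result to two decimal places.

Treynor = (Rp − Rf) / β = (13.6% − 4.5%) / 0.35 = 9.10 / 0.35 = 26.0000

26.00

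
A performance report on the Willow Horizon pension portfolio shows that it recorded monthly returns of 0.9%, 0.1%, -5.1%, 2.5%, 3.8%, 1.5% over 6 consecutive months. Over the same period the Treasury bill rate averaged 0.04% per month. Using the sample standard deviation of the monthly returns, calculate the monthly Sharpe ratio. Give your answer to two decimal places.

r̄ = (0.9 + 0.1 − 5.1 + 2.5 + 3.8 + 1.5) / 6 = 3.70 / 6 = 0.6167%
Σ(r − r̄)² = (0.9 − 0.6167)² + (0.1 − 0.6167)² + … = 47.4883
σ = √[47.4883 / 5] = 3.0818%
Sharpe = (r̄ − rf) / σ = (0.6167 − 0.04) / 3.0818 = 0.5767 / 3.0818 = 0.1871

0.19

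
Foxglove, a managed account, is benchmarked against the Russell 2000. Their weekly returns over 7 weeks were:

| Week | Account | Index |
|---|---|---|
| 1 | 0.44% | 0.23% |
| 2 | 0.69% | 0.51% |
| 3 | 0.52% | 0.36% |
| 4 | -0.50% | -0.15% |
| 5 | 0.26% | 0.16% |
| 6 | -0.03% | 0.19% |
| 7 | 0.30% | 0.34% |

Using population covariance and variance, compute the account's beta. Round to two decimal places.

r̄p = 0.2400%,  r̄m = 0.2343%
Cov = Σ(rp − r̄p)(rm − r̄m) / 7 = 0.0657
Var(rm) = Σ(rm − r̄m)² / 7 = 0.0369
β = Cov / Var = 0.0657 / 0.0369 = 1.7805

1.78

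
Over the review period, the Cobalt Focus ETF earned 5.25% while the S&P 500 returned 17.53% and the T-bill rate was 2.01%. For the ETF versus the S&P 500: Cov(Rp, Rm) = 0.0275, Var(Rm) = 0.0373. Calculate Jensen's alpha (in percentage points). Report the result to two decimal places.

-8.20

β = Cov / Var = 0.0275 / 0.0373 = 0.7373
E[R] = Rf + β(Rm − Rf) = 2.01% + 0.7373 × (17.53% − 2.01%) = 13.4529%
α = Rp − E[R] = 5.25% − 13.4529% = -8.2029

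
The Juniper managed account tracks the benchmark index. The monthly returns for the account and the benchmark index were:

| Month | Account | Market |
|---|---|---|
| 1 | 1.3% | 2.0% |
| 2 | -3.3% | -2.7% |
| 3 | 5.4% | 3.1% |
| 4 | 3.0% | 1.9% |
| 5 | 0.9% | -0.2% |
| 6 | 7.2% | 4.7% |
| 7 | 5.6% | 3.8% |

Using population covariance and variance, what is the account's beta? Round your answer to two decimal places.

r̄p = 2.8714%,  r̄m = 1.8000%
Cov = Σ(rp − r̄p)(rm − r̄m) / 7 = 7.5300
Var(rm) = Σ(rm − r̄m)² / 7 = 5.4857
β = Cov / Var = 7.5300 / 5.4857 = 1.3727

1.37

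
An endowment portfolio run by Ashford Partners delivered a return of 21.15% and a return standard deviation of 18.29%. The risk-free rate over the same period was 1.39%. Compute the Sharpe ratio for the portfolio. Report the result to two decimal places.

1.08

Sharpe = (Rp − Rf) / σp = (21.15% − 1.39%) / 18.29% = 19.76% / 18.29% = 1.0804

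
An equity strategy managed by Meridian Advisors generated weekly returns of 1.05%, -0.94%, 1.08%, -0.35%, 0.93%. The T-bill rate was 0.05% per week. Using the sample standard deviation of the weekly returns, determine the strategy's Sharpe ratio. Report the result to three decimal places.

0.324

Mean return r̄ = 1.770 / 5 = 0.3540%
Sample std dev = √[3.5133 / 4] = 0.9372%
Sharpe = (r̄ − rf) / σ = (0.3540 − 0.05) / 0.9372 = 0.3040 / 0.9372 = 0.3244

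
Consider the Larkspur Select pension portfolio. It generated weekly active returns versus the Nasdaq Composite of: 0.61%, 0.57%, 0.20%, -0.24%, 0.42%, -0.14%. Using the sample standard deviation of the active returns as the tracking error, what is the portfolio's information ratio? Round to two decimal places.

0.65

Mean return μ = 1.420 / 6 = 0.2367%
Σ(r − μ)² = 0.6545; sample σ = √(0.6545/5) = 0.3618%
IR = μ / tracking error = 0.2367 / 0.3618 = 0.6542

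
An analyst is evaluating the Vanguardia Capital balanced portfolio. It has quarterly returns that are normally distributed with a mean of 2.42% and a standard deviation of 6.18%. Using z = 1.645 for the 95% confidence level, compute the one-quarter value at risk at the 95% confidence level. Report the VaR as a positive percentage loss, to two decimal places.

VaR (as % loss) = −(μ − z·σ) = −(2.42% − 1.645 × 6.18%) = −(-7.7461%) = 7.7461%

7.75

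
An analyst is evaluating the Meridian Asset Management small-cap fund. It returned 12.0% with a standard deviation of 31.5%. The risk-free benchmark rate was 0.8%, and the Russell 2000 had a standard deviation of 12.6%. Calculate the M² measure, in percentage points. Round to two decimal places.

Sharpe = (Rp − Rf) / σp = (12.0% − 0.8%) / 31.5% = 0.3556
M² = Rf + Sharpe × σm = 0.8% + 0.3556 × 12.6% = 5.2806%

5.28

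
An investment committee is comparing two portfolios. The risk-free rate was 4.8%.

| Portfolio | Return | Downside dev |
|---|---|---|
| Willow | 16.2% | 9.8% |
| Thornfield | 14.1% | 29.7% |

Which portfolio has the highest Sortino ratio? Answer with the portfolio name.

Willow: Sortino ratio = (16.2% − 4.8%) / 9.8% = 1.163
Thornfield: Sortino ratio = (14.1% − 4.8%) / 29.7% = 0.313
Highest: Willow (1.163).

Willow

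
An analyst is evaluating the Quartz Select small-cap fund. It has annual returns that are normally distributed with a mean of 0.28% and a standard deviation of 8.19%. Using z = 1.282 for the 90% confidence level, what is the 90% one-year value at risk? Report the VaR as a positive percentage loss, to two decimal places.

VaR (as % loss) = −(μ − z·σ) = −(0.28% − 1.282 × 8.19%) = −(-10.21958%) = 10.21958%

10.22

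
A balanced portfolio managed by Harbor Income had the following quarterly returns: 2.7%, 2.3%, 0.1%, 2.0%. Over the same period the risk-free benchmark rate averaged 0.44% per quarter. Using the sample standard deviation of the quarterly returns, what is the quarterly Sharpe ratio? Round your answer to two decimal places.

1.16

Mean return μ = 7.10 / 4 = 1.7750%
Σ(r − μ)² = 3.9875; sample σ = √(3.9875/3) = 1.1529%
Sharpe = (μ − rf) / σ = (1.7750 − 0.44) / 1.1529 = 1.3350 / 1.1529 = 1.1579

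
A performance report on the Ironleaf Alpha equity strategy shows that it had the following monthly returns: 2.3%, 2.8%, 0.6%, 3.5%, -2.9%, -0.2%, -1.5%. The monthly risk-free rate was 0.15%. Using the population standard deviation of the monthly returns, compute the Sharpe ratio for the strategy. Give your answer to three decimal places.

μ = (2.3 + 2.8 + 0.6 + 3.5 − 2.9 − 0.2 − 1.5) / 7 = 4.60 / 7 = 0.6571%
Population std dev = √[33.4171 / 7] = 2.1849%
Sharpe = (μ − rf) / σ = (0.6571 − 0.15) / 2.1849 = 0.5071 / 2.1849 = 0.2321

0.232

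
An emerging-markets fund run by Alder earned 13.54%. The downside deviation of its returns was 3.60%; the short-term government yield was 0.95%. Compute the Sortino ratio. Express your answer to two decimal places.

3.50

Sortino = (Rp − Rf) / σd = (13.54% − 0.95%) / 3.60% = 12.59% / 3.60% = 3.4972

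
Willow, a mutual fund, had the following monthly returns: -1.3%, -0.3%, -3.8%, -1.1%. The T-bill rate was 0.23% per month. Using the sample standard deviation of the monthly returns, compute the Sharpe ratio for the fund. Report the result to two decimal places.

-1.23

r̄ = (-1.3 − 0.3 − 3.8 − 1.1) / 4 = -6.50 / 4 = -1.6250%
Sample std dev = √[6.8675 / 3] = 1.5130%
Sharpe = (r̄ − rf) / σ = (-1.6250 − 0.23) / 1.5130 = -1.8550 / 1.5130 = -1.2260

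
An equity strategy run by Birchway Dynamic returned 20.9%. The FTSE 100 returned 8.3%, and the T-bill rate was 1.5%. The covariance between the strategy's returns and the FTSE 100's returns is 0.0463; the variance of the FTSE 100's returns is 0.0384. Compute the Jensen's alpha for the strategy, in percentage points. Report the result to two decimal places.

11.20

β = Cov / Var = 0.0463 / 0.0384 = 1.2057
E[R] = Rf + β(Rm − Rf) = 1.5% + 1.2057 × (8.3% − 1.5%) = 9.6988%
α = Rp − E[R] = 20.9% − 9.6988% = 11.2012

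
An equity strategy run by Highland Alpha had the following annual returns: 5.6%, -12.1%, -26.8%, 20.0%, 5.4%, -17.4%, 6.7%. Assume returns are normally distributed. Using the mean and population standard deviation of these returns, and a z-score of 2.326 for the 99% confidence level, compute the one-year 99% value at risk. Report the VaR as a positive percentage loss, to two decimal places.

Mean return r̄ = -18.60 / 7 = -2.6571%
Σ(r − r̄)² = (5.6 − (-2.6571))² + (-12.1 − (-2.6571))² + … = 1623.3971
population σ = √(1623.3971 / 7) = √231.9139 = 15.2287%
VaR = −(r̄ − z·σ) = −(-2.6571 − 2.326 × 15.2287) = −(-38.0791) = 38.0791%

38.08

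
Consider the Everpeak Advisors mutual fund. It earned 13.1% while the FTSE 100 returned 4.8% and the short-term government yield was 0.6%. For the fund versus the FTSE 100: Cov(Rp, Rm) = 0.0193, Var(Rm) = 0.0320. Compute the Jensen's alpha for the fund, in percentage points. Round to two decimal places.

β = Cov / Var = 0.0193 / 0.0320 = 0.6031
E[R] = Rf + β(Rm − Rf) = 0.6% + 0.6031 × (4.8% − 0.6%) = 3.1330%
α = Rp − E[R] = 13.1% − 3.1330% = 9.9670

9.97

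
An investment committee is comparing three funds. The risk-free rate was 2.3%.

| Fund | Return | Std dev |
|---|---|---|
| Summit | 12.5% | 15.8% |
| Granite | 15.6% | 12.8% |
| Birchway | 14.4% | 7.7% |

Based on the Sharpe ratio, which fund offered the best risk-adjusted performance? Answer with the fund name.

Summit: Sharpe ratio = (12.5% − 2.3%) / 15.8% = 0.646
Granite: Sharpe ratio = (15.6% − 2.3%) / 12.8% = 1.039
Birchway: Sharpe ratio = (14.4% − 2.3%) / 7.7% = 1.571
Highest: Birchway (1.571).

Birchway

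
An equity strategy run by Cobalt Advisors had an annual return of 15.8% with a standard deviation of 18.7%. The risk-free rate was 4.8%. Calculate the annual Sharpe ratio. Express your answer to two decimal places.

Sharpe = (Rp − Rf) / σp = (15.8% − 4.8%) / 18.7% = 11.00% / 18.7% = 0.5882

0.59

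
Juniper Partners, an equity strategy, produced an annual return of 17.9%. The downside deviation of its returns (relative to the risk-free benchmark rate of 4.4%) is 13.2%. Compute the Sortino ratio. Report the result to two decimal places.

Sortino = (Rp − Rf) / σd = (17.9% − 4.4%) / 13.2% = 13.50% / 13.2% = 1.0227

1.02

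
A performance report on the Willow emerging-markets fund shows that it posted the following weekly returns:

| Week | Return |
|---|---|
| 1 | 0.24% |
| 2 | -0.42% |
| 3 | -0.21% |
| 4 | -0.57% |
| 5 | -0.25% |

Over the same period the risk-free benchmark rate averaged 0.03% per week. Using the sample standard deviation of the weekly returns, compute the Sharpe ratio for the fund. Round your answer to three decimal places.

-0.891

r̄ = (0.24 − 0.42 − 0.21 − 0.57 − 0.25) / 5 = -1.210 / 5 = -0.2420%
Σ(r − r̄)² = 0.3727; sample σ = √(0.3727/4) = 0.3052%
Sharpe = (r̄ − rf) / σ = (-0.2420 − 0.03) / 0.3052 = -0.2720 / 0.3052 = -0.8912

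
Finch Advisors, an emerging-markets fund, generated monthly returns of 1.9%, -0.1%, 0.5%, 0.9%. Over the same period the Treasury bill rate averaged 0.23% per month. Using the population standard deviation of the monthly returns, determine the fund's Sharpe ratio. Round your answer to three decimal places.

0.783

r̄ = (1.9 − 0.1 + 0.5 + 0.9) / 4 = 0.8000%
Σ(r − r̄)² = (1.9 − 0.8000)² + (-0.1 − 0.8000)² + … = 2.1200
σ = √[2.1200 / 4] = 0.7280%
Sharpe = (r̄ − rf) / σ = (0.8000 − 0.23) / 0.7280 = 0.5700 / 0.7280 = 0.7830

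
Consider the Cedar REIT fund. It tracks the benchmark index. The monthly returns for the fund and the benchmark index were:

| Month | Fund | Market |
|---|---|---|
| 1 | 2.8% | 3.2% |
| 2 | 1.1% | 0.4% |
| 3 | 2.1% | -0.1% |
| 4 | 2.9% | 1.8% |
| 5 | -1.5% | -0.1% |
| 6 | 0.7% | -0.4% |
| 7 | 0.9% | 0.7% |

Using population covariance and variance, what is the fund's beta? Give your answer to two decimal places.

0.78

r̄p = 1.2857%,  r̄m = 0.7857%
Cov = Σ(rp − r̄p)(rm − r̄m) / 7 = 1.1198
Var(rm) = Σ(rm − r̄m)² / 7 = 1.4269
β = Cov / Var = 1.1198 / 1.4269 = 0.7848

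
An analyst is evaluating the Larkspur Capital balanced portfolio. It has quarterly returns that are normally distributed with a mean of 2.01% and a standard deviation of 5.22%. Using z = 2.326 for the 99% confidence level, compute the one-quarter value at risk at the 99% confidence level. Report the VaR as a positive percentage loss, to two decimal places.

VaR (as % loss) = −(μ − z·σ) = −(2.01% − 2.326 × 5.22%) = −(-10.13172%) = 10.13172%

10.13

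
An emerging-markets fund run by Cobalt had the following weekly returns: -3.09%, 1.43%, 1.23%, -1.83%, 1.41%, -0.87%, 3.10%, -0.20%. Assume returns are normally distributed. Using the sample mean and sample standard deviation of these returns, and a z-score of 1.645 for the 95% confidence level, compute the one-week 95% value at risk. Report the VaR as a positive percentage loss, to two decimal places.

μ = (-3.09 + 1.43 + 1.23 − 1.83 + 1.41 − 0.87 + 3.1 − 0.2) / 8 = 1.180 / 8 = 0.1475%
Σ(r − μ)² = 28.6758; sample σ = √(28.6758/7) = 2.0240%
VaR = −(μ − z·σ) = −(0.1475 − 1.645 × 2.0240) = −(-3.1820) = 3.1820%

3.18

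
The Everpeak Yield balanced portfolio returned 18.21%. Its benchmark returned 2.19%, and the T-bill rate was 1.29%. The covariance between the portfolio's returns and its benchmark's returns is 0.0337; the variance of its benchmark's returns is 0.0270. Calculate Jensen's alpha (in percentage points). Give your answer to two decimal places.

15.80

β = Cov / Var = 0.0337 / 0.0270 = 1.2481
E[R] = Rf + β(Rm − Rf) = 1.29% + 1.2481 × (2.19% − 1.29%) = 2.4133%
α = Rp − E[R] = 18.21% − 2.4133% = 15.7967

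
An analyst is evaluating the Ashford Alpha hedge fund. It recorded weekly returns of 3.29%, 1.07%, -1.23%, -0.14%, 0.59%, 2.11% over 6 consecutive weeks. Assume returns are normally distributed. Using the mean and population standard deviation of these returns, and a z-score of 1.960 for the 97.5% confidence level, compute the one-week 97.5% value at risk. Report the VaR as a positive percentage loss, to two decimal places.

1.93

μ = (3.29 + 1.07 − 1.23 − 0.14 + 0.59 + 2.11) / 6 = 5.690 / 6 = 0.9483%
Σ(r − μ)² = (3.29 − 0.9483)² + (1.07 − 0.9483)² + (-1.23 − 0.9483)² + … = 12.9057
σ = √[12.9057 / 6] = 1.4666%
VaR = −(μ − z·σ) = −(0.9483 − 1.960 × 1.4666) = −(-1.9262) = 1.9262%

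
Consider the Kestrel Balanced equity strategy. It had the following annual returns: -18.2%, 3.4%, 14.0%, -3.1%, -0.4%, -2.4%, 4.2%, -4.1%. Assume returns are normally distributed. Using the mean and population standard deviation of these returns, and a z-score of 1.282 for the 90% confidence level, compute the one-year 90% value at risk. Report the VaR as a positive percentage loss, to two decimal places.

11.77

r̄ = (-18.2 + 3.4 + 14 − 3.1 − 0.4 − 2.4 + 4.2 − 4.1) / 8 = -6.60 / 8 = -0.8250%
Population σ = √[Σ(r − r̄)² / 8] = √[583.3350 / 8] = √72.9169 = 8.5391%
VaR = −(r̄ − z·σ) = −(-0.8250 − 1.282 × 8.5391) = −(-11.7721) = 11.7721%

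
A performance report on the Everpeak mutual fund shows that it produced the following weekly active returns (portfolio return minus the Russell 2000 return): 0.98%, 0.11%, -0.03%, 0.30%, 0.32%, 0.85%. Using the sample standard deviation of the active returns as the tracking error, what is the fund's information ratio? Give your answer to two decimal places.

1.04

μ = (0.98 + 0.11 − 0.03 + 0.3 + 0.32 + 0.85) / 6 = 2.530 / 6 = 0.4217%
Σ(r − μ)² = (0.98 − 0.4217)² + (0.11 − 0.4217)² + (-0.03 − 0.4217)² + … = 0.8215
σ = √[0.8215 / 5] = 0.4053%
IR = μ / tracking error = 0.4217 / 0.4053 = 1.0405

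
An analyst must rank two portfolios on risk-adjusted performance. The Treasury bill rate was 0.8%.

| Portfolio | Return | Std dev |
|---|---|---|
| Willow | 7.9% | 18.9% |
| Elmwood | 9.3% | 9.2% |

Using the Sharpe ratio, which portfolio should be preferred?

Willow: Sharpe ratio = (7.9% − 0.8%) / 18.9% = 0.376
Elmwood: Sharpe ratio = (9.3% − 0.8%) / 9.2% = 0.924
Highest: Elmwood (0.924).

Elmwood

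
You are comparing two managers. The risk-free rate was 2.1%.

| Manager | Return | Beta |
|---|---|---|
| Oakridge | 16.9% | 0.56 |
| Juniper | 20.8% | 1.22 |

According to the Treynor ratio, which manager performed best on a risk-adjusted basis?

Oakridge: Treynor = (16.9% − 2.1%) / 0.56 = 26.429
Juniper: Treynor = (20.8% − 2.1%) / 1.22 = 15.328
Highest: Oakridge (26.429).

Oakridge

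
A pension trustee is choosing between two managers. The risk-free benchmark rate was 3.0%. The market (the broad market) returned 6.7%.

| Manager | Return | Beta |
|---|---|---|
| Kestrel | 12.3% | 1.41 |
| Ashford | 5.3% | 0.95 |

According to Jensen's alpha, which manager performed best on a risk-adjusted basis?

Kestrel

Kestrel: α = 12.3% − [3.0% + 1.41 × (6.7% − 3.0%)] = 4.083
Ashford: α = 5.3% − [3.0% + 0.95 × (6.7% − 3.0%)] = -1.215
Highest: Kestrel (4.083).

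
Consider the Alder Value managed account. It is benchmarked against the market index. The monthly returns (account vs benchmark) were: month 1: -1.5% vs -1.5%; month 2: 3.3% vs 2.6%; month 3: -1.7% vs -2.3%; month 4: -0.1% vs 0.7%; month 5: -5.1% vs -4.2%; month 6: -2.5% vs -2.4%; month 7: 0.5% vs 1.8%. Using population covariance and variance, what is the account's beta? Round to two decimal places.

1.01

r̄p = -1.0143%,  r̄m = -0.7571%
Cov = Σ(rp − r̄p)(rm − r̄m) / 7 = 5.3735
Var(rm) = Σ(rm − r̄m)² / 7 = 5.3453
β = Cov / Var = 5.3735 / 5.3453 = 1.0053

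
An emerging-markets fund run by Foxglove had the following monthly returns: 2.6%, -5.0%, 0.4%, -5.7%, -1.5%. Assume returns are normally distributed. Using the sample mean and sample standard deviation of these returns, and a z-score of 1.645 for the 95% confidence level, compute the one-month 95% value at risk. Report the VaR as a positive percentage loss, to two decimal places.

7.64

μ = (2.6 − 5 + 0.4 − 5.7 − 1.5) / 5 = -9.20 / 5 = -1.8400%
Sample std dev = √[49.7320 / 4] = 3.5260%
VaR = −(μ − z·σ) = −(-1.8400 − 1.645 × 3.5260) = −(-7.6403) = 7.6403%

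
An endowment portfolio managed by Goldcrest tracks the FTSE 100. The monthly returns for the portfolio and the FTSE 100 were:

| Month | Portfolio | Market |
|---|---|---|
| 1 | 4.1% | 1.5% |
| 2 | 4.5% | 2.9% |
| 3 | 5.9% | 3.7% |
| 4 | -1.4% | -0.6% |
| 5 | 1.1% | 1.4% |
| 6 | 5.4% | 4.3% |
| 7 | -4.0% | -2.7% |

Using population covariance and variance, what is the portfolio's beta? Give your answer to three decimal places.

r̄p = 2.2286%,  r̄m = 1.5000%
Cov = Σ(rp − r̄p)(rm − r̄m) / 7 = 7.7186
Var(rm) = Σ(rm − r̄m)² / 7 = 5.2429
β = Cov / Var = 7.7186 / 5.2429 = 1.4722

1.472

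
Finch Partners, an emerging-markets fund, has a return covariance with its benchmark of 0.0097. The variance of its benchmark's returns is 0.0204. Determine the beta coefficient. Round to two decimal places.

β = Cov(Rp, Rm) / Var(Rm) = 0.0097 / 0.0204 = 0.4755

0.48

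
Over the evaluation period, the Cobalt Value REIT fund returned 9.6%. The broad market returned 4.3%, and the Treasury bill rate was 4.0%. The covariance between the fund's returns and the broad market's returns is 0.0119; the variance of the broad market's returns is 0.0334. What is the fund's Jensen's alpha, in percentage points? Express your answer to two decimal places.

5.49

β = Cov / Var = 0.0119 / 0.0334 = 0.3563
E[R] = Rf + β(Rm − Rf) = 4.0% + 0.3563 × (4.3% − 4.0%) = 4.1069%
α = Rp − E[R] = 9.6% − 4.1069% = 5.4931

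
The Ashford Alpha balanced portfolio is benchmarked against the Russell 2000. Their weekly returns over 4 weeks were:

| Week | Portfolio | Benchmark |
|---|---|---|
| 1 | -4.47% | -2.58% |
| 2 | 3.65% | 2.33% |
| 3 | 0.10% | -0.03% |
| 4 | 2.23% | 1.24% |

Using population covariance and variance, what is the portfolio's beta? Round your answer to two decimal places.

1.68

r̄p = 0.3775%,  r̄m = 0.2400%
Cov = Σ(rp − r̄p)(rm − r̄m) / 4 = 5.6092
Var(rm) = Σ(rm − r̄m)² / 4 = 3.3484
β = Cov / Var = 5.6092 / 3.3484 = 1.6752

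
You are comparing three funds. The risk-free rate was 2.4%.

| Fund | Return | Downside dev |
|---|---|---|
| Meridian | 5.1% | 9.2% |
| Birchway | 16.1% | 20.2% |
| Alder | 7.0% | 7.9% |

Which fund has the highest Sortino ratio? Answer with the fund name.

Meridian: Sortino ratio = (5.1% − 2.4%) / 9.2% = 0.293
Birchway: Sortino ratio = (16.1% − 2.4%) / 20.2% = 0.678
Alder: Sortino ratio = (7.0% − 2.4%) / 7.9% = 0.582
Highest: Birchway (0.678).

Birchway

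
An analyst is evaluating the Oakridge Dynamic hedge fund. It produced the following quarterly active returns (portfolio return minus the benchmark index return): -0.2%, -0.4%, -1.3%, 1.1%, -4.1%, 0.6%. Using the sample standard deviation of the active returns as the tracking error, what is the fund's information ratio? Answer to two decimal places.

-0.39

Mean return r̄ = -4.30 / 6 = -0.7167%
Σ(r − r̄)² = 17.1883; sample σ = √(17.1883/5) = 1.8541%
IR = r̄ / tracking error = -0.7167 / 1.8541 = -0.3865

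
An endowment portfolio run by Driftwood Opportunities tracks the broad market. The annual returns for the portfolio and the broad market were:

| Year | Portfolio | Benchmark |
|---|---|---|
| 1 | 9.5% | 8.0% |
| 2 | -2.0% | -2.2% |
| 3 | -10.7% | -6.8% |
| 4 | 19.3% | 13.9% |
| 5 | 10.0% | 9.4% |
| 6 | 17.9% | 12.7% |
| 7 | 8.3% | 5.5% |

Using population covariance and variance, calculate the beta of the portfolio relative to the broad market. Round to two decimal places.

r̄p = 7.4714%,  r̄m = 5.7857%
Cov = Σ(rp − r̄p)(rm − r̄m) / 7 = 69.4024
Var(rm) = Σ(rm − r̄m)² / 7 = 50.5527
β = Cov / Var = 69.4024 / 50.5527 = 1.3729

1.37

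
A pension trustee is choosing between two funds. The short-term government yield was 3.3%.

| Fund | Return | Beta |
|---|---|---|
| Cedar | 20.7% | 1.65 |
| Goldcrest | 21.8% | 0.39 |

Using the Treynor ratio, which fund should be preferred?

Goldcrest

Cedar: Treynor = (20.7% − 3.3%) / 1.65 = 10.545
Goldcrest: Treynor = (21.8% − 3.3%) / 0.39 = 47.436
Highest: Goldcrest (47.436).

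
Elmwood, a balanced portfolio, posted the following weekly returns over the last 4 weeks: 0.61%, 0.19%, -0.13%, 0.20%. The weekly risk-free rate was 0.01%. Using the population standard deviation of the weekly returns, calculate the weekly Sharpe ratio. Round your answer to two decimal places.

0.79

r̄ = (0.61 + 0.19 − 0.13 + 0.2) / 4 = 0.2175%
Σ(r − r̄)² = 0.2759; population σ = √(0.2759/4) = 0.2626%
Sharpe = (r̄ − rf) / σ = (0.2175 − 0.01) / 0.2626 = 0.2075 / 0.2626 = 0.7902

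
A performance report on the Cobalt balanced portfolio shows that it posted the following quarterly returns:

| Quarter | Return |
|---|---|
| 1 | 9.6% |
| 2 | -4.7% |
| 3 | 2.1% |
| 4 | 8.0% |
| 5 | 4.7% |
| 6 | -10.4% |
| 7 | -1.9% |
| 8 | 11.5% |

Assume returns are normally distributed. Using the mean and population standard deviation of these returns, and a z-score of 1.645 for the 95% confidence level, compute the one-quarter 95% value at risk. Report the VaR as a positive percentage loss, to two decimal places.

μ = (9.6 − 4.7 + 2.1 + 8 + 4.7 − 10.4 − 1.9 + 11.5) / 8 = 18.90 / 8 = 2.3625%
Population std dev = √[404.1188 / 8] = 7.1074%
VaR = −(μ − z·σ) = −(2.3625 − 1.645 × 7.1074) = −(-9.3292) = 9.3292%

9.33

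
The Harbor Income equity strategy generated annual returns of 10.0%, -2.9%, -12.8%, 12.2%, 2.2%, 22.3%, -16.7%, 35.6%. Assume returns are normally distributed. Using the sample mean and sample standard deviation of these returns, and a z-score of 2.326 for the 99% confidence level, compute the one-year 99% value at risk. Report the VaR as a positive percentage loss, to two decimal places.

34.60

r̄ = (10 − 2.9 − 12.8 + 12.2 + 2.2 + 22.3 − 16.7 + 35.6) / 8 = 6.2375%
Σ(r − r̄)² = (10 − 6.2375)² + (-2.9 − 6.2375)² + (-12.8 − 6.2375)² + … = 2158.2188
sample σ = √(2158.2188 / 7) = √308.3170 = 17.5590%
VaR = −(r̄ − z·σ) = −(6.2375 − 2.326 × 17.5590) = −(-34.6047) = 34.6047%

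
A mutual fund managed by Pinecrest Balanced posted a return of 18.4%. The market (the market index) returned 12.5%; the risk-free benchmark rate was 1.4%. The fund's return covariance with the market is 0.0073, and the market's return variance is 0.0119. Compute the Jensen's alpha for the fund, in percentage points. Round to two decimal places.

10.19

β = Cov / Var = 0.0073 / 0.0119 = 0.6134
E[R] = Rf + β(Rm − Rf) = 1.4% + 0.6134 × (12.5% − 1.4%) = 8.2087%
α = Rp − E[R] = 18.4% − 8.2087% = 10.1913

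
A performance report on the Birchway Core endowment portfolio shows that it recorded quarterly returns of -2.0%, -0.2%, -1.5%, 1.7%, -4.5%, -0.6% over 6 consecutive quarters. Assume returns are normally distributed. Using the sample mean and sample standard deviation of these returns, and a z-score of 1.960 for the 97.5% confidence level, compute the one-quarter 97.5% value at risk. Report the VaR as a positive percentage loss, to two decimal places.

μ = (-2 − 0.2 − 1.5 + 1.7 − 4.5 − 0.6) / 6 = -1.1833%
Sample std dev = √[21.3883 / 5] = 2.0683%
VaR = −(μ − z·σ) = −(-1.1833 − 1.960 × 2.0683) = −(-5.2372) = 5.2372%

5.24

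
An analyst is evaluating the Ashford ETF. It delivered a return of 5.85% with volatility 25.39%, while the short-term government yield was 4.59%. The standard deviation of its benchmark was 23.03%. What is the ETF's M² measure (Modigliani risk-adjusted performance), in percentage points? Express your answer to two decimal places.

5.73

Sharpe = (Rp − Rf) / σp = (5.85% − 4.59%) / 25.39% = 0.0496
M² = Rf + Sharpe × σm = 4.59% + 0.0496 × 23.03% = 5.7323%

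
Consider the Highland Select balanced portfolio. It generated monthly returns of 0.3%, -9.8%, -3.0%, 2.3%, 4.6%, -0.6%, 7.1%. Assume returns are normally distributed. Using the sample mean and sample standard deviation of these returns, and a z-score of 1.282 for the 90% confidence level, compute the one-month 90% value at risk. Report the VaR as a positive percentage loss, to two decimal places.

6.94

Mean return r̄ = 0.90 / 7 = 0.1286%
Σ(r − r̄)² = (0.3 − 0.1286)² + (-9.8 − 0.1286)² + (-3 − 0.1286)² + … = 182.2343
σ = √[182.2343 / 6] = 5.5111%
VaR = −(r̄ − z·σ) = −(0.1286 − 1.282 × 5.5111) = −(-6.9366) = 6.9366%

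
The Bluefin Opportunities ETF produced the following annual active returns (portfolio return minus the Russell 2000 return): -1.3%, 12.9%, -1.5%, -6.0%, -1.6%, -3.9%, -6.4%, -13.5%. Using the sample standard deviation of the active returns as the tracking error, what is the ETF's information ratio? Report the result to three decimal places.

Mean return r̄ = -21.30 / 8 = -2.6625%
Σ(r − r̄)² = 390.6188; sample σ = √(390.6188/7) = 7.4701%
IR = r̄ / tracking error = -2.6625 / 7.4701 = -0.3564

-0.356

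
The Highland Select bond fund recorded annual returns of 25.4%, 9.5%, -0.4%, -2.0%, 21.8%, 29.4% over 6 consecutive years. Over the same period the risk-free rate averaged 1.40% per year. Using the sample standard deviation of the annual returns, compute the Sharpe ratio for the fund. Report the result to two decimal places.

0.93

μ = (25.4 + 9.5 − 0.4 − 2 + 21.8 + 29.4) / 6 = 83.70 / 6 = 13.9500%
Σ(r − μ)² = (25.4 − 13.9500)² + (9.5 − 13.9500)² + … = 911.5550
sample σ = √(911.5550 / 5) = √182.3110 = 13.5023%
Sharpe = (μ − rf) / σ = (13.9500 − 1.4) / 13.5023 = 12.5500 / 13.5023 = 0.9295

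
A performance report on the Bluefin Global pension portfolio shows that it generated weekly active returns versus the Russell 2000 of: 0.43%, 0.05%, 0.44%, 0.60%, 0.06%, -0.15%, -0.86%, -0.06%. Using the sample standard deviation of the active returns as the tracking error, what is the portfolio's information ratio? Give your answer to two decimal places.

μ = (0.43 + 0.05 + 0.44 + 0.6 + 0.06 − 0.15 − 0.86 − 0.06) / 8 = 0.0638%
Sample σ = √[Σ(r − μ)² / 7] = √[1.4778 / 7] = √0.2111 = 0.4595%
IR = μ / tracking error = 0.0638 / 0.4595 = 0.1388

0.14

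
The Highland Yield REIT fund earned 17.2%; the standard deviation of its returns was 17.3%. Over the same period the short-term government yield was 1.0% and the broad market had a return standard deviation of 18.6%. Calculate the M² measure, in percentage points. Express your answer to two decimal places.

Sharpe = (Rp − Rf) / σp = (17.2% − 1.0%) / 17.3% = 0.9364
M² = Rf + Sharpe × σm = 1.0% + 0.9364 × 18.6% = 18.4170%

18.42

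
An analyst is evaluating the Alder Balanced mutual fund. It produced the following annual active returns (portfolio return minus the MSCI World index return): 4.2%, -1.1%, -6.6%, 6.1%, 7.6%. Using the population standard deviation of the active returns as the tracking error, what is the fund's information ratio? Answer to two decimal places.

μ = (4.2 − 1.1 − 6.6 + 6.1 + 7.6) / 5 = 2.0400%
Σ(r − μ)² = (4.2 − 2.0400)² + (-1.1 − 2.0400)² + (-6.6 − 2.0400)² + … = 136.5720
σ = √[136.5720 / 5] = 5.2263%
IR = μ / tracking error = 2.0400 / 5.2263 = 0.3903

0.39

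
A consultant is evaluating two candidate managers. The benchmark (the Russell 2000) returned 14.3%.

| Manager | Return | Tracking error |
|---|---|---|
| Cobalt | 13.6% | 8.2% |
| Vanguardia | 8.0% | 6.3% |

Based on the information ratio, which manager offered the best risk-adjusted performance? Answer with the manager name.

Cobalt

Cobalt: IR = (13.6% − 14.3%) / 8.2% = -0.085
Vanguardia: IR = (8.0% − 14.3%) / 6.3% = -1.000
Highest: Cobalt (-0.085).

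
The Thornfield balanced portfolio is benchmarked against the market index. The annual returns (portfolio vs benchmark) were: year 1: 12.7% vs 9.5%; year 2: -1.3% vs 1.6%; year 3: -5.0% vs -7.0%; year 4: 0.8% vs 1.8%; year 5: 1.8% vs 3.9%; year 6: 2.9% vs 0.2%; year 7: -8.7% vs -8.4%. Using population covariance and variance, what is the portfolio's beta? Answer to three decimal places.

r̄p = 0.4571%,  r̄m = 0.2286%
Cov = Σ(rp − r̄p)(rm − r̄m) / 7 = 33.5655
Var(rm) = Σ(rm − r̄m)² / 7 = 32.9278
β = Cov / Var = 33.5655 / 32.9278 = 1.0194

1.019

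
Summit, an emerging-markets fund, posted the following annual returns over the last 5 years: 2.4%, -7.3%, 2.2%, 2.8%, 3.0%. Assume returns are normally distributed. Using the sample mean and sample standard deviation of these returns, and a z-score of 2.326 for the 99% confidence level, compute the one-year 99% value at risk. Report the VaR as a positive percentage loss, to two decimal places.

Mean return r̄ = 3.10 / 5 = 0.6200%
Σ(r − r̄)² = (2.4 − 0.6200)² + (-7.3 − 0.6200)² + (2.2 − 0.6200)² + … = 78.8080
sample σ = √(78.8080 / 4) = √19.7020 = 4.4387%
VaR = −(r̄ − z·σ) = −(0.6200 − 2.326 × 4.4387) = −(-9.7044) = 9.7044%

9.70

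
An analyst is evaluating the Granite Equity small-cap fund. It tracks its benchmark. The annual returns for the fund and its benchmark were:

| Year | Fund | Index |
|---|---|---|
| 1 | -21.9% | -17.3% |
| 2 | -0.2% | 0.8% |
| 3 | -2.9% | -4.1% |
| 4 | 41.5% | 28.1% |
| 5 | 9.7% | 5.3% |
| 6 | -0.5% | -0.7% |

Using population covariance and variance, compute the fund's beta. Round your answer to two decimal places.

r̄p = 4.2833%,  r̄m = 2.0167%
Cov = Σ(rp − r̄p)(rm − r̄m) / 6 = 259.4469
Var(rm) = Σ(rm − r̄m)² / 6 = 185.0881
β = Cov / Var = 259.4469 / 185.0881 = 1.4017

1.40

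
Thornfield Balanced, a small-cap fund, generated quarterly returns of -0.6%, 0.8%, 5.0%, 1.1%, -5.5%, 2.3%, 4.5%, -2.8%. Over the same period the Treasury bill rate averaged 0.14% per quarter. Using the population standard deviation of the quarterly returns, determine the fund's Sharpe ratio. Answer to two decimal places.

r̄ = (-0.6 + 0.8 + 5 + 1.1 − 5.5 + 2.3 + 4.5 − 2.8) / 8 = 4.80 / 8 = 0.6000%
Σ(r − r̄)² = 87.9600; population σ = √(87.9600/8) = 3.3159%
Sharpe = (r̄ − rf) / σ = (0.6000 − 0.14) / 3.3159 = 0.4600 / 3.3159 = 0.1387

0.14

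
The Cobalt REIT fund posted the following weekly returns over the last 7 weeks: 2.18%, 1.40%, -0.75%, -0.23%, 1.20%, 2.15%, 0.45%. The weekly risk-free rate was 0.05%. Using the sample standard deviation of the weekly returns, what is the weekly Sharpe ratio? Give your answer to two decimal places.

0.76

μ = (2.18 + 1.4 − 0.75 − 0.23 + 1.2 + 2.15 + 0.45) / 7 = 6.400 / 7 = 0.9143%
Sample σ = √[Σ(r − μ)² / 6] = √[7.7414 / 6] = √1.2902 = 1.1359%
Sharpe = (μ − rf) / σ = (0.9143 − 0.05) / 1.1359 = 0.8643 / 1.1359 = 0.7609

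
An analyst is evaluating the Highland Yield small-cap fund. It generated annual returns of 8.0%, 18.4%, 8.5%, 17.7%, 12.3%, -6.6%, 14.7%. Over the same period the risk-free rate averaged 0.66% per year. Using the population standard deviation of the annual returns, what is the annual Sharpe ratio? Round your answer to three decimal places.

1.235

Mean return μ = 73.00 / 7 = 10.4286%
Σ(r − μ)² = 437.7543; population σ = √(437.7543/7) = 7.9080%
Sharpe = (μ − rf) / σ = (10.4286 − 0.66) / 7.9080 = 9.7686 / 7.9080 = 1.2353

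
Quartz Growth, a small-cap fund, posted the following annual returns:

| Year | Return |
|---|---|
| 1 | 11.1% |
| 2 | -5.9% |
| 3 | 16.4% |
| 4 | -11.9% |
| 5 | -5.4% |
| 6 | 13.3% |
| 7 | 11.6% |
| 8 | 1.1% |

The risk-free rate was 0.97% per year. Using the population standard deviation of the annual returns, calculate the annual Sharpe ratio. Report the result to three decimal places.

Mean return r̄ = 30.30 / 8 = 3.7875%
Σ(r − r̄)² = 795.6488; population σ = √(795.6488/8) = 9.9728%
Sharpe = (r̄ − rf) / σ = (3.7875 − 0.97) / 9.9728 = 2.8175 / 9.9728 = 0.2825

0.283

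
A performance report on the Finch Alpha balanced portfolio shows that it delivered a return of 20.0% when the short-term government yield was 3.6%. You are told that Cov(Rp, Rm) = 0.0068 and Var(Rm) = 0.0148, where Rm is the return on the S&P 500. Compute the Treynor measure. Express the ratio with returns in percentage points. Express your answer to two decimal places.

β = Cov / Var = 0.0068 / 0.0148 = 0.4595
Treynor = (Rp − Rf) / β = (20.0% − 3.6%) / 0.4595 = 16.40 / 0.4595 = 35.6910

35.69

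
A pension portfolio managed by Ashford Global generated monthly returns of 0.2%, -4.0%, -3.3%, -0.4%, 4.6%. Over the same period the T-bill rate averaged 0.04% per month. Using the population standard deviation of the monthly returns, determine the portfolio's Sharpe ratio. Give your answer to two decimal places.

-0.20

μ = (0.2 − 4 − 3.3 − 0.4 + 4.6) / 5 = -0.5800%
Σ(r − μ)² = (0.2 − (-0.5800))² + (-4 − (-0.5800))² + (-3.3 − (-0.5800))² + … = 46.5680
population σ = √(46.5680 / 5) = √9.3136 = 3.0518%
Sharpe = (μ − rf) / σ = (-0.5800 − 0.04) / 3.0518 = -0.6200 / 3.0518 = -0.2032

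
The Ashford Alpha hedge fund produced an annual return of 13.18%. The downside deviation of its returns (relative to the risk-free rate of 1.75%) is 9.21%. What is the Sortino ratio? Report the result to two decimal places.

Sortino = (Rp − Rf) / σd = (13.18% − 1.75%) / 9.21% = 11.43% / 9.21% = 1.2410

1.24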